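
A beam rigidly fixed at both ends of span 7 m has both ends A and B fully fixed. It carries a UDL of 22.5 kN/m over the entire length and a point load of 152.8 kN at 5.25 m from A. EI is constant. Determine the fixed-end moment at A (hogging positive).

Take the two fixed-end moments M_A, M_B as redundants; the released structure is the simple span AB.
End rotations of the released simple span under the applied load (×1/EI):
  at A: UDL 22.5: wL³/(24EI) = 321.6/EI
  at B: UDL 22.5: wL³/(24EI) = 321.6/EI
  at A: point load 152.8 at a = 5.25: Pab(L + b)/(6LEI) = 292.5/EI
  at B: point load 152.8 at a = 5.25: Pab(L + a)/(6LEI) = 409.5/EI
  θ_A0 = 614/EI,  θ_B0 = 731/EI
Flexibility coefficients: a unit moment at one end gives L/(3EI) there and L/(6EI) at the far end, so f₁₁ = f₂₂ = 2.333/EI and f₁₂ = f₂₁ = 1.167/EI.
Compatibility — zero rotation at each built-in end:
  2.333 M_A + 1.167 M_B = 614
  1.167 M_A + 2.333 M_B = 731
Solving the pair gives M_A = 142 kN·m and M_B = 242.3 kN·m (hogging).

M_A = 142 kN·m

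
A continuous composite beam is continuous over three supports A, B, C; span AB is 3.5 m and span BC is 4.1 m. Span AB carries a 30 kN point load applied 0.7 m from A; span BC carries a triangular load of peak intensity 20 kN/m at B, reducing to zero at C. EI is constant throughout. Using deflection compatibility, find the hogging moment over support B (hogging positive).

M_B = 16.73 kN·m

Insert a hinge at B; M_B is the redundant, and each span becomes simply supported.
Rotations at B on the released spans (each span's end-slope, ×1/EI):
  span AB: point load 30 at a = 0.7: Pab(L + a)/(6LEI) = 11.76/EI
  span BC: triangular load, peak 20: w₀L³/(45EI) = 30.63/EI
  relative rotation θ_0 = (11.76 + 30.63)/EI = 42.39/EI
A unit hogging moment at B produces rotation L₁/(3EI) + L₂/(3EI) = 2.533/EI.
Slope continuity at B: θ_0 = M_B·2.533/EI, so M_B = 42.39/2.533 = 16.73 kN·m (hogging).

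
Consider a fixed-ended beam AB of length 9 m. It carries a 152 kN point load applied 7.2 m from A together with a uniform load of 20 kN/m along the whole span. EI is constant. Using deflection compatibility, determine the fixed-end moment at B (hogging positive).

M_B = 310.1 kN·m

Release both end moments; the primary structure is a simply-supported span AB with redundants M_A and M_B.
Simple-span end rotations at A and B under the given loads:
  at A: point load 152 at a = 7.2: Pab(L + b)/(6LEI) = 394/EI
  at B: point load 152 at a = 7.2: Pab(L + a)/(6LEI) = 591/EI
  at A: UDL 20: wL³/(24EI) = 607.5/EI
  at B: UDL 20: wL³/(24EI) = 607.5/EI
  θ_A0 = 1001/EI,  θ_B0 = 1198/EI
Flexibility coefficients: a unit moment at one end gives L/(3EI) there and L/(6EI) at the far end, so f₁₁ = f₂₂ = 3/EI and f₁₂ = f₂₁ = 1.5/EI.
Compatibility — zero rotation at each built-in end:
  3 M_A + 1.5 M_B = 1001
  1.5 M_A + 3 M_B = 1198
Solving the pair gives M_A = 178.8 kN·m and M_B = 310.1 kN·m (hogging).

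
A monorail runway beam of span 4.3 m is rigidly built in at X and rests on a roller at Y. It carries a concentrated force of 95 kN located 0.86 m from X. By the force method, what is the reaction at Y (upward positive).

Choose R_Y as the redundant. The primary structure is the cantilever fixed at X.
Deflection at Y on the released cantilever, summing each load's contribution:
  point load 95 at a = 0.86: Pa²(3L − a)/(6EI) = 141/EI
Flexibility coefficient — unit upward force at Y: δ_{YY} = L³/(3EI) = 26.5/EI.
The prop prevents deflection at Y: R_Y = δ_0/δ_{YY} = 141/26.5 = 5.32 kN.

R_Y = 5.32 kN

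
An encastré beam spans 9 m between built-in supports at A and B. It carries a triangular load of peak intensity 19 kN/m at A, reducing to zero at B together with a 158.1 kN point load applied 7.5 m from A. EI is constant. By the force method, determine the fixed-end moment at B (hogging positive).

M_B = 216 kN·m

Release both end moments; the primary structure is a simply-supported span AB with redundants M_A and M_B.
On the primary (simply-supported) span, the end slopes from the loading are:
  at A: triangular load, peak 19: w₀L³/(45EI) = 307.8/EI
  at B: triangular load, peak 19: 7w₀L³/(360EI) = 269.3/EI
  at A: point load 158.1 at a = 7.5: Pab(L + b)/(6LEI) = 345.8/EI
  at B: point load 158.1 at a = 7.5: Pab(L + a)/(6LEI) = 543.5/EI
  θ_A0 = 653.6/EI,  θ_B0 = 812.8/EI
Flexibility coefficients: a unit moment at one end gives L/(3EI) there and L/(6EI) at the far end, so f₁₁ = f₂₂ = 3/EI and f₁₂ = f₂₁ = 1.5/EI.
Compatibility — zero rotation at each built-in end:
  3 M_A + 1.5 M_B = 653.6
  1.5 M_A + 3 M_B = 812.8
Solving the pair gives M_A = 109.9 kN·m and M_B = 216 kN·m (hogging).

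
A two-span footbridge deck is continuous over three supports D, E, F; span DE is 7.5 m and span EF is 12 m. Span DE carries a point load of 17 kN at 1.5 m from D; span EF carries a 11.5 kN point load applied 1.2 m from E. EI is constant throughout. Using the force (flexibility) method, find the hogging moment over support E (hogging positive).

Take M_E as the redundant. Released structure: two simple spans DE and EF with a hinge at E.
End slopes at the hinge E, treating each span as simply supported:
  span DE: point load 17 at a = 1.5: Pab(L + a)/(6LEI) = 30.6/EI
  span EF: point load 11.5 at a = 1.2: Pab(L + b)/(6LEI) = 47.2/EI
  relative rotation θ_0 = (30.6 + 47.2)/EI = 77.8/EI
A unit hogging moment at E produces rotation L₁/(3EI) + L₂/(3EI) = 6.5/EI.
Compatibility: M_E·(L₁+L₂)/(3EI) = θ_0, giving M_E = 11.97 kN·m (hogging).

M_E = 11.97 kN·m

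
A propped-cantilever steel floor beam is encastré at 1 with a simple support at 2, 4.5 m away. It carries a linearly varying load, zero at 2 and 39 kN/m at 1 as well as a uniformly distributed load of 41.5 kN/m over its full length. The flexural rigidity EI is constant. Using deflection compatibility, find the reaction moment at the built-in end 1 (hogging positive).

Choose R_2 as the redundant. The primary structure is the cantilever fixed at 1.
Deflection at 2 on the released cantilever, summing each load's contribution:
  triangular load, peak 39 at the fixed end: w₀L⁴/(30EI) = 533.1/EI
  UDL 41.5: wL⁴/(8EI) = 2127/EI
  δ_0 = 2660/EI
Flexibility coefficient — unit upward force at 2: δ_{22} = L³/(3EI) = 30.38/EI.
The prop prevents deflection at 2: R_2 = δ_0/δ_{22} = 2660/30.38 = 87.58 kN.
Moment equilibrium about 1: M_1 = Σ(load moments about 1) − R_2·L = 551.8 − 87.58×4.5 = 157.7 kN·m.

M_1 = 157.7 kN·m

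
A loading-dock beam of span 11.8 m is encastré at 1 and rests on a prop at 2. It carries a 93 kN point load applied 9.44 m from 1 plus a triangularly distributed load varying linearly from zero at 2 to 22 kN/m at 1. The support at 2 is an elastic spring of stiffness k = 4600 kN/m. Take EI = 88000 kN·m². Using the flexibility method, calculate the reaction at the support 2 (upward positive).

Choose R_2 as the redundant. The primary structure is the cantilever fixed at 1.
Downward deflection at the released point 2 due to the loads:
  point load 93 at a = 9.44: Pa²(3L − a)/(6EI) = 35858/EI
  triangular load, peak 22 at the fixed end: w₀L⁴/(30EI) = 14218/EI
  δ_0 = 50075/EI
Flexibility coefficient — unit upward force at 2: δ_{22} = L³/(3EI) = 547.7/EI.
With EI = 88000 kN·m²: δ_0 = 0.56904 m and δ_{22} = 0.006224 m/kN.
Compatibility — the spring shortens by R_2/k under the reaction it provides: δ_0 − R_2·δ_{22} = R_2/k. With 1/k = 0.000217 m/kN, R_2 = δ_0 / (δ_{22} + 1/k) = 0.56904 / (0.006224 + 0.000217) = 88.35 kN.

R_2 = 88.35 kN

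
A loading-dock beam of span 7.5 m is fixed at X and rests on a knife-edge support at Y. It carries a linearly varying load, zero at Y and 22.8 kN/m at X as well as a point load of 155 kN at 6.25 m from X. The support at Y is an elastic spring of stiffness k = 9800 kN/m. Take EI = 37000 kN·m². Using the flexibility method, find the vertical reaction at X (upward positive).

Remove the prop at Y; the released (primary) structure is a cantilever built in at X.
Primary-structure tip deflection at Y by superposition:
  triangular load, peak 22.8 at the fixed end: w₀L⁴/(30EI) = 2405/EI
  point load 155 at a = 6.25: Pa²(3L − a)/(6EI) = 16398/EI
  δ_0 = 18803/EI
Flexibility coefficient — unit upward force at Y: δ_{YY} = L³/(3EI) = 140.6/EI.
With EI = 37000 kN·m²: δ_0 = 0.50818 m and δ_{YY} = 0.003801 m/kN.
Compatibility — the spring shortens by R_Y/k under the reaction it provides: δ_0 − R_Y·δ_{YY} = R_Y/k. With 1/k = 0.000102 m/kN, R_Y = δ_0 / (δ_{YY} + 1/k) = 0.50818 / (0.003801 + 0.000102) = 130.2 kN.
Vertical equilibrium: R_X = ΣP − R_Y = 240.5 − 130.2 = 110.3 kN.

R_X = 110.3 kN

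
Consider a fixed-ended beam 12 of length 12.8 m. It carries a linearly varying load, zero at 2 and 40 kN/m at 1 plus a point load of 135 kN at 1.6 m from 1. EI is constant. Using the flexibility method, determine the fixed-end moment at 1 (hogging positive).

Release both end moments; the primary structure is a simply-supported span 12 with redundants M_1 and M_2.
Simple-span end rotations at 1 and 2 under the given loads:
  at 1: triangular load, peak 40: w₀L³/(45EI) = 1864/EI
  at 2: triangular load, peak 40: 7w₀L³/(360EI) = 1631/EI
  at 1: point load 135 at a = 1.6: Pab(L + b)/(6LEI) = 756/EI
  at 2: point load 135 at a = 1.6: Pab(L + a)/(6LEI) = 453.6/EI
  θ_10 = 2620/EI,  θ_20 = 2085/EI
Flexibility coefficients: a unit moment at one end gives L/(3EI) there and L/(6EI) at the far end, so f₁₁ = f₂₂ = 4.267/EI and f₁₂ = f₂₁ = 2.133/EI.
Compatibility — zero rotation at each built-in end:
  4.267 M_1 + 2.133 M_2 = 2620
  2.133 M_1 + 4.267 M_2 = 2085
Solving the pair gives M_1 = 493.1 kN·m and M_2 = 242.1 kN·m (hogging).

M_1 = 493.1 kN·m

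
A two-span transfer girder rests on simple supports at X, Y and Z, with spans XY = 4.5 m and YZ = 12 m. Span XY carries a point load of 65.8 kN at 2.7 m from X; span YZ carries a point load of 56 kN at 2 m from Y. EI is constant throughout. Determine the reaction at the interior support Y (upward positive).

Insert a hinge at Y; M_Y is the redundant, and each span becomes simply supported.
Rotations at Y on the released spans (each span's end-slope, ×1/EI):
  span XY: point load 65.8 at a = 2.7: Pab(L + a)/(6LEI) = 85.28/EI
  span YZ: point load 56 at a = 2: Pab(L + b)/(6LEI) = 342.2/EI
  relative rotation θ_0 = (85.28 + 342.2)/EI = 427.5/EI
A unit hogging moment at Y produces rotation L₁/(3EI) + L₂/(3EI) = 5.5/EI.
Slope continuity at Y: θ_0 = M_Y·5.5/EI, so M_Y = 427.5/5.5 = 77.73 kN·m (hogging).
Span XY, ΣM about X with M_Y applied at Y: R_Y^{XY}·4.5 = 177.7 + 77.73, so R_Y^{XY} = 56.75 kN and R_X = 65.8 − 56.75 = 9.047 kN.
Span YZ, ΣM about Z: R_Y^{YZ}·12 = 560 + 77.73, so R_Y^{YZ} = 53.14 kN and R_Z = 56 − 53.14 = 2.856 kN.
R_Y = 56.75 + 53.14 = 109.9 kN.

R_Y = 109.9 kN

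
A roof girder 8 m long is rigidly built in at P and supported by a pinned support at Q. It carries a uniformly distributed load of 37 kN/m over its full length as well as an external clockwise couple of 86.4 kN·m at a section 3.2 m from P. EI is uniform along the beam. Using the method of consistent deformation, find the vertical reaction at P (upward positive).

Release the roller at Q. Primary structure: cantilever fixed at P.
Free-end deflection of the primary structure under the applied loading (downward +):
  UDL 37: wL⁴/(8EI) = 18944/EI
  clockwise couple 86.4 at a = 3.2: M₀a(2L − a)/(2EI) = 1769/EI
  δ_0 = 20713/EI
Tip deflection under a unit load at Q: L³/(3EI) = 170.7/EI.
The prop prevents deflection at Q: R_Q = δ_0/δ_{QQ} = 20713/170.7 = 121.4 kN.
Vertical equilibrium: R_P = ΣP − R_Q = 296 − 121.4 = 174.6 kN.

R_P = 174.6 kN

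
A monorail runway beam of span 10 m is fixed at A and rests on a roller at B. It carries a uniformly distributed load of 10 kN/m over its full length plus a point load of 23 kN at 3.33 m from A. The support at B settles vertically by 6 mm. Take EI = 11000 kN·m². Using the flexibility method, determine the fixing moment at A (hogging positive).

Remove the prop at B; the released (primary) structure is a cantilever built in at A.
Downward deflection at the released point B due to the loads:
  UDL 10: wL⁴/(8EI) = 12500/EI
  point load 23 at a = 3.33: Pa²(3L − a)/(6EI) = 1134/EI
  δ_0 = 13634/EI
Flexibility coefficient — unit upward force at B: δ_{BB} = L³/(3EI) = 333.3/EI.
With EI = 11000 kN·m²: δ_0 = 1.2394 m and δ_{BB} = 0.030303 m/kN.
Compatibility — the beam at B must follow the support down by 0.006 m: δ_0 − R_B·δ_{BB} = 0.006, so R_B = (1.2394 − 0.006)/0.030303 = 40.7 kN.
Moment equilibrium about A: M_A = Σ(load moments about A) − R_B·L = 576.6 − 40.7×10 = 169.6 kN·m.

M_A = 169.6 kN·m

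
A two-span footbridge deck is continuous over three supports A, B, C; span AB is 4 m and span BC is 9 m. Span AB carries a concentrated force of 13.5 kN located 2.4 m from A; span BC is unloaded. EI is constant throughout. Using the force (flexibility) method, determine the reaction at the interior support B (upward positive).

Take M_B as the redundant. Released structure: two simple spans AB and BC with a hinge at B.
Discontinuity in slope at B on the released structure — sum the simple-span end rotations:
  span AB: point load 13.5 at a = 2.4: Pab(L + a)/(6LEI) = 13.82/EI
  relative rotation θ_0 = (13.82 + 0)/EI = 13.82/EI
A unit hogging moment at B produces rotation L₁/(3EI) + L₂/(3EI) = 4.333/EI.
Slope continuity at B: θ_0 = M_B·4.333/EI, so M_B = 13.82/4.333 = 3.19 kN·m (hogging).
Span AB, ΣM about A with M_B applied at B: R_B^{AB}·4 = 32.4 + 3.19, so R_B^{AB} = 8.898 kN and R_A = 13.5 − 8.898 = 4.602 kN.
Span BC, ΣM about C: R_B^{BC}·9 = 0 + 3.19, so R_B^{BC} = 0.3545 kN and R_C = 0 − 0.3545 = -0.3545 kN.
R_B = 8.898 + 0.3545 = 9.252 kN.

R_B = 9.252 kN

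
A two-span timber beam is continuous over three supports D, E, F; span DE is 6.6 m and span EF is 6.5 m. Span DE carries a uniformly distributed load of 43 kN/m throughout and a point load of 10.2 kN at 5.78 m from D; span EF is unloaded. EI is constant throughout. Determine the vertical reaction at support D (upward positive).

Take M_E as the redundant. Released structure: two simple spans DE and EF with a hinge at E.
End slopes at the hinge E, treating each span as simply supported:
  span DE: UDL 43: wL³/(24EI) = 515.1/EI
  span DE: point load 10.2 at a = 5.78: Pab(L + a)/(6LEI) = 15.11/EI
  relative rotation θ_0 = (530.2 + 0)/EI = 530.2/EI
A unit hogging moment at E produces rotation L₁/(3EI) + L₂/(3EI) = 4.367/EI.
Compatibility: M_E·(L₁+L₂)/(3EI) = θ_0, giving M_E = 121.4 kN·m (hogging).
Span DE, ΣM about D with M_E applied at E: R_E^{DE}·6.6 = 995.5 + 121.4, so R_E^{DE} = 169.2 kN and R_D = 294 − 169.2 = 124.8 kN.

R_D = 124.8 kN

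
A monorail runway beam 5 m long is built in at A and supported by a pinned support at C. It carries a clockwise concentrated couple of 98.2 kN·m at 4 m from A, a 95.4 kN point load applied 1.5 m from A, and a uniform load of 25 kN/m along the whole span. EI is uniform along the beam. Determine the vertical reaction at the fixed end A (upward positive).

R_A = 133.7 kN

Choose R_C as the redundant. The primary structure is the cantilever fixed at A.
Primary-structure tip deflection at C by superposition:
  clockwise couple 98.2 at a = 4: M₀a(2L − a)/(2EI) = 1178/EI
  point load 95.4 at a = 1.5: Pa²(3L − a)/(6EI) = 483/EI
  UDL 25: wL⁴/(8EI) = 1953/EI
  δ_0 = 3614/EI
Flexibility coefficient — unit upward force at C: δ_{CC} = L³/(3EI) = 41.67/EI.
Compatibility at C: δ_0 − R_C·δ_{CC} = 0, so R_C = 3614/41.67 = 86.75 kN.
Vertical equilibrium: R_A = ΣP − R_C = 220.4 − 86.75 = 133.7 kN.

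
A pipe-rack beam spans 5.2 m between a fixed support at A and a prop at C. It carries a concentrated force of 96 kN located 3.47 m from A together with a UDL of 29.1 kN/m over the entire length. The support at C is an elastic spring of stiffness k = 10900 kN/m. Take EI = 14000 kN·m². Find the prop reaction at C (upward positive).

Take the reaction at C as the redundant and release it; the primary structure is a cantilever fixed at A.
Free-end deflection of the primary structure under the applied loading (downward +):
  point load 96 at a = 3.47: Pa²(3L − a)/(6EI) = 2337/EI
  UDL 29.1: wL⁴/(8EI) = 2660/EI
  δ_0 = 4996/EI
Flexibility coefficient — unit upward force at C: δ_{CC} = L³/(3EI) = 46.87/EI.
With EI = 14000 kN·m²: δ_0 = 0.35689 m and δ_{CC} = 0.003348 m/kN.
Compatibility — the spring shortens by R_C/k under the reaction it provides: δ_0 − R_C·δ_{CC} = R_C/k. With 1/k = 0.000092 m/kN, R_C = δ_0 / (δ_{CC} + 1/k) = 0.35689 / (0.003348 + 0.000092) = 103.8 kN.

R_C = 103.8 kN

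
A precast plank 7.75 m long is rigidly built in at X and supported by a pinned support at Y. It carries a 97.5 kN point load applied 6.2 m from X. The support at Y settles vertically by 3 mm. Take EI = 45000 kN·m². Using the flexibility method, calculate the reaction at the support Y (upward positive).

R_Y = 67.77 kN

Take the reaction at Y as the redundant and release it; the primary structure is a cantilever fixed at X.
Downward deflection at the released point Y due to the loads:
  point load 97.5 at a = 6.2: Pa²(3L − a)/(6EI) = 10650/EI
Tip deflection under a unit load at Y: L³/(3EI) = 155.2/EI.
With EI = 45000 kN·m²: δ_0 = 0.23667 m and δ_{YY} = 0.003448 m/kN.
Compatibility — the beam at Y must follow the support down by 0.003 m: δ_0 − R_Y·δ_{YY} = 0.003, so R_Y = (0.23667 − 0.003)/0.003448 = 67.77 kN.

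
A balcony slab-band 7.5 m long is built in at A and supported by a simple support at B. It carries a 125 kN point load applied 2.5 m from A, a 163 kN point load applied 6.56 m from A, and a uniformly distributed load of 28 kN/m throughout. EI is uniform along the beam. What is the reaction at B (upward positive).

Remove the prop at B; the released (primary) structure is a cantilever built in at A.
Free-end deflection of the primary structure under the applied loading (downward +):
  point load 125 at a = 2.5: Pa²(3L − a)/(6EI) = 2604/EI
  point load 163 at a = 6.56: Pa²(3L − a)/(6EI) = 18635/EI
  UDL 28: wL⁴/(8EI) = 11074/EI
  δ_0 = 32314/EI
Flexibility coefficient — unit upward force at B: δ_{BB} = L³/(3EI) = 140.6/EI.
Compatibility at B: δ_0 − R_B·δ_{BB} = 0, so R_B = 32314/140.6 = 229.8 kN.

R_B = 229.8 kN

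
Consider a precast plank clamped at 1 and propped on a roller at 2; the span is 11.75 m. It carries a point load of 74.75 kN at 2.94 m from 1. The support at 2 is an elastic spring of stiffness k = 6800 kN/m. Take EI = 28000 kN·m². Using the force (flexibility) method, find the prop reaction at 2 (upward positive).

Choose R_2 as the redundant. The primary structure is the cantilever fixed at 1.
Downward deflection at the released point 2 due to the loads:
  point load 74.75 at a = 2.94: Pa²(3L − a)/(6EI) = 3479/EI
Flexibility coefficient — unit upward force at 2: δ_{22} = L³/(3EI) = 540.7/EI.
With EI = 28000 kN·m²: δ_0 = 0.12426 m and δ_{22} = 0.019312 m/kN.
Compatibility — the spring shortens by R_2/k under the reaction it provides: δ_0 − R_2·δ_{22} = R_2/k. With 1/k = 0.000147 m/kN, R_2 = δ_0 / (δ_{22} + 1/k) = 0.12426 / (0.019312 + 0.000147) = 6.386 kN.

R_2 = 6.386 kN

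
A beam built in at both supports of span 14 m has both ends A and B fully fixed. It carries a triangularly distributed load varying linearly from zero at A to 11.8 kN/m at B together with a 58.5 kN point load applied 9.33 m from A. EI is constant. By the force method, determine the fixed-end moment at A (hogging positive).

Take the two fixed-end moments M_A, M_B as redundants; the released structure is the simple span AB.
On the primary (simply-supported) span, the end slopes from the loading are:
  at A: triangular load, peak 11.8: 7w₀L³/(360EI) = 629.6/EI
  at B: triangular load, peak 11.8: w₀L³/(45EI) = 719.5/EI
  at A: point load 58.5 at a = 9.33: Pab(L + b)/(6LEI) = 566.5/EI
  at B: point load 58.5 at a = 9.33: Pab(L + a)/(6LEI) = 707.9/EI
  θ_A0 = 1196/EI,  θ_B0 = 1427/EI
Flexibility coefficients: a unit moment at one end gives L/(3EI) there and L/(6EI) at the far end, so f₁₁ = f₂₂ = 4.667/EI and f₁₂ = f₂₁ = 2.333/EI.
Compatibility — zero rotation at each built-in end:
  4.667 M_A + 2.333 M_B = 1196
  2.333 M_A + 4.667 M_B = 1427
Solving the pair gives M_A = 137.8 kN·m and M_B = 237 kN·m (hogging).

M_A = 137.8 kN·m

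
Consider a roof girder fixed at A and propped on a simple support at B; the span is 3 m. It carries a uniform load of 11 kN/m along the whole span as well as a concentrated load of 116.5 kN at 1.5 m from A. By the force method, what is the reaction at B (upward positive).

R_B = 48.78 kN

Choose R_B as the redundant. The primary structure is the cantilever fixed at A.
Free-end deflection of the primary structure under the applied loading (downward +):
  UDL 11: wL⁴/(8EI) = 111.4/EI
  point load 116.5 at a = 1.5: Pa²(3L − a)/(6EI) = 327.7/EI
  δ_0 = 439/EI
Flexibility coefficient — unit upward force at B: δ_{BB} = L³/(3EI) = 9/EI.
Compatibility at B: δ_0 − R_B·δ_{BB} = 0, so R_B = 439/9 = 48.78 kN.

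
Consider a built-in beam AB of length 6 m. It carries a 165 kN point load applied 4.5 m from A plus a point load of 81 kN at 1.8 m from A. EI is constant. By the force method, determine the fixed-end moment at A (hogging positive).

M_A = 117.8 kN·m

Take the two fixed-end moments M_A, M_B as redundants; the released structure is the simple span AB.
End rotations of the released simple span under the applied load (×1/EI):
  at A: point load 165 at a = 4.5: Pab(L + b)/(6LEI) = 232/EI
  at B: point load 165 at a = 4.5: Pab(L + a)/(6LEI) = 324.8/EI
  at A: point load 81 at a = 1.8: Pab(L + b)/(6LEI) = 173.5/EI
  at B: point load 81 at a = 1.8: Pab(L + a)/(6LEI) = 132.7/EI
  θ_A0 = 405.5/EI,  θ_B0 = 457.5/EI
Flexibility coefficients: a unit moment at one end gives L/(3EI) there and L/(6EI) at the far end, so f₁₁ = f₂₂ = 2/EI and f₁₂ = f₂₁ = 1/EI.
Compatibility — zero rotation at each built-in end:
  2 M_A + 1 M_B = 405.5
  1 M_A + 2 M_B = 457.5
Solving the pair gives M_A = 117.8 kN·m and M_B = 169.8 kN·m (hogging).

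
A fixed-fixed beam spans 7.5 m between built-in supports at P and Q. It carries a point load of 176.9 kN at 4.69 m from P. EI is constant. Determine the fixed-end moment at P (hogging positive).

M_P = 116.5 kN·m

Take the two fixed-end moments M_P, M_Q as redundants; the released structure is the simple span PQ.
Simple-span end rotations at P and Q under the given loads:
  at P: point load 176.9 at a = 4.69: Pab(L + b)/(6LEI) = 534.1/EI
  at Q: point load 176.9 at a = 4.69: Pab(L + a)/(6LEI) = 631.5/EI
  θ_P0 = 534.1/EI,  θ_Q0 = 631.5/EI
Flexibility coefficients: a unit moment at one end gives L/(3EI) there and L/(6EI) at the far end, so f₁₁ = f₂₂ = 2.5/EI and f₁₂ = f₂₁ = 1.25/EI.
Compatibility — zero rotation at each built-in end:
  2.5 M_P + 1.25 M_Q = 534.1
  1.25 M_P + 2.5 M_Q = 631.5
Solving the pair gives M_P = 116.5 kN·m and M_Q = 194.4 kN·m (hogging).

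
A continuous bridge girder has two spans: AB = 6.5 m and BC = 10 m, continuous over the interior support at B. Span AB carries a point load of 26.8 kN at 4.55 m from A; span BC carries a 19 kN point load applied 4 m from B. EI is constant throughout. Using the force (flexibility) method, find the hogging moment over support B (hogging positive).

M_B = 34.36 kN·m

Insert a hinge at B; M_B is the redundant, and each span becomes simply supported.
Rotations at B on the released spans (each span's end-slope, ×1/EI):
  span AB: point load 26.8 at a = 4.55: Pab(L + a)/(6LEI) = 67.37/EI
  span BC: point load 19 at a = 4: Pab(L + b)/(6LEI) = 121.6/EI
  relative rotation θ_0 = (67.37 + 121.6)/EI = 189/EI
A unit hogging moment at B produces rotation L₁/(3EI) + L₂/(3EI) = 5.5/EI.
Compatibility: M_B·(L₁+L₂)/(3EI) = θ_0, giving M_B = 34.36 kN·m (hogging).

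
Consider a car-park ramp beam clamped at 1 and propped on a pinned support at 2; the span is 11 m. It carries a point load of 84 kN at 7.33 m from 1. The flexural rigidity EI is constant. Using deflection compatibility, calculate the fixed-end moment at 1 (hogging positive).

M_1 = 137 kN·m

Take the reaction at 2 as the redundant and release it; the primary structure is a cantilever fixed at 1.
Free-end deflection of the primary structure under the applied loading (downward +):
  point load 84 at a = 7.33: Pa²(3L − a)/(6EI) = 19309/EI
Tip deflection under a unit load at 2: L³/(3EI) = 443.7/EI.
Compatibility at 2: δ_0 − R_2·δ_{22} = 0, so R_2 = 19309/443.7 = 43.52 kN.
Moment equilibrium about 1: M_1 = Σ(load moments about 1) − R_2·L = 615.7 − 43.52×11 = 137 kN·m.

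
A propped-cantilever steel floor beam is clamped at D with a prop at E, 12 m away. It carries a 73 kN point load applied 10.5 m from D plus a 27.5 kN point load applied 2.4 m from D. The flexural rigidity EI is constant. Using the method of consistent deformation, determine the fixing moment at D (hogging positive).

M_D = 101.4 kN·m

Take the reaction at E as the redundant and release it; the primary structure is a cantilever fixed at D.
Primary-structure tip deflection at E by superposition:
  point load 73 at a = 10.5: Pa²(3L − a)/(6EI) = 34205/EI
  point load 27.5 at a = 2.4: Pa²(3L − a)/(6EI) = 887/EI
  δ_0 = 35092/EI
Flexibility coefficient — unit upward force at E: δ_{EE} = L³/(3EI) = 576/EI.
The prop prevents deflection at E: R_E = δ_0/δ_{EE} = 35092/576 = 60.92 kN.
Moment equilibrium about D: M_D = Σ(load moments about D) − R_E·L = 832.5 − 60.92×12 = 101.4 kN·m.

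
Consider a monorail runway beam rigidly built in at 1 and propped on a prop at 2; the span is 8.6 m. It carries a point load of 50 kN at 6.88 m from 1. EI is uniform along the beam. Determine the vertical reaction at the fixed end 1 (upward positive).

Remove the prop at 2; the released (primary) structure is a cantilever built in at 1.
Deflection at 2 on the released cantilever, summing each load's contribution:
  point load 50 at a = 6.88: Pa²(3L − a)/(6EI) = 7463/EI
Flexibility coefficient — unit upward force at 2: δ_{22} = L³/(3EI) = 212/EI.
Compatibility at 2: δ_0 − R_2·δ_{22} = 0, so R_2 = 7463/212 = 35.2 kN.
Vertical equilibrium: R_1 = ΣP − R_2 = 50 − 35.2 = 14.8 kN.

R_1 = 14.8 kN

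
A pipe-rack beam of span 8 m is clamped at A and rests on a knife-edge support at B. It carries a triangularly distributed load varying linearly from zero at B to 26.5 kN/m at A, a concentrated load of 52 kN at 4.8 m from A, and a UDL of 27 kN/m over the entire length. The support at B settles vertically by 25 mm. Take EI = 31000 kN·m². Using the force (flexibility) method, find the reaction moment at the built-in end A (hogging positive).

M_A = 435.3 kN·m

Release the roller at B. Primary structure: cantilever fixed at A.
Free-end deflection of the primary structure under the applied loading (downward +):
  triangular load, peak 26.5 at the fixed end: w₀L⁴/(30EI) = 3618/EI
  point load 52 at a = 4.8: Pa²(3L − a)/(6EI) = 3834/EI
  UDL 27: wL⁴/(8EI) = 13824/EI
  δ_0 = 21276/EI
Tip deflection under a unit load at B: L³/(3EI) = 170.7/EI.
With EI = 31000 kN·m²: δ_0 = 0.68632 m and δ_{BB} = 0.005505 m/kN.
Compatibility — the beam at B must follow the support down by 0.025 m: δ_0 − R_B·δ_{BB} = 0.025, so R_B = (0.68632 − 0.025)/0.005505 = 120.1 kN.
Moment equilibrium about A: M_A = Σ(load moments about A) − R_B·L = 1396 − 120.1×8 = 435.3 kN·m.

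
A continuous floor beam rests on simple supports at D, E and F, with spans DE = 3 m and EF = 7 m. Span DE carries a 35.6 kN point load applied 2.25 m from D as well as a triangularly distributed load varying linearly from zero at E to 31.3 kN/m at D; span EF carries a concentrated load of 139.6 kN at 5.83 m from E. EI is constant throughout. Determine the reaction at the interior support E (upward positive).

R_E = 97 kN

Take M_E as the redundant. Released structure: two simple spans DE and EF with a hinge at E.
End slopes at the hinge E, treating each span as simply supported:
  span DE: point load 35.6 at a = 2.25: Pab(L + a)/(6LEI) = 17.52/EI
  span DE: triangular load, peak 31.3: 7w₀L³/(360EI) = 16.43/EI
  span EF: point load 139.6 at a = 5.83: Pab(L + b)/(6LEI) = 185.2/EI
  relative rotation θ_0 = (33.95 + 185.2)/EI = 219.2/EI
A unit hogging moment at E produces rotation L₁/(3EI) + L₂/(3EI) = 3.333/EI.
Slope continuity at E: θ_0 = M_E·3.333/EI, so M_E = 219.2/3.333 = 65.76 kN·m (hogging).
Span DE, ΣM about D with M_E applied at E: R_E^{DE}·3 = 127 + 65.76, so R_E^{DE} = 64.27 kN and R_D = 82.55 − 64.27 = 18.28 kN.
Span EF, ΣM about F: R_E^{EF}·7 = 163.3 + 65.76, so R_E^{EF} = 32.73 kN and R_F = 139.6 − 32.73 = 106.9 kN.
R_E = 64.27 + 32.73 = 97 kN.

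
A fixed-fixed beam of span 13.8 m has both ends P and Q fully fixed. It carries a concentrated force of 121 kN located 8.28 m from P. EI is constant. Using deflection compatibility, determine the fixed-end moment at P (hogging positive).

M_P = 160.3 kN·m

Release both end moments; the primary structure is a simply-supported span PQ with redundants M_P and M_Q.
Simple-span end rotations at P and Q under the given loads:
  at P: point load 121 at a = 8.28: Pab(L + b)/(6LEI) = 1290/EI
  at Q: point load 121 at a = 8.28: Pab(L + a)/(6LEI) = 1475/EI
  θ_P0 = 1290/EI,  θ_Q0 = 1475/EI
Flexibility coefficients: a unit moment at one end gives L/(3EI) there and L/(6EI) at the far end, so f₁₁ = f₂₂ = 4.6/EI and f₁₂ = f₂₁ = 2.3/EI.
Compatibility — zero rotation at each built-in end:
  4.6 M_P + 2.3 M_Q = 1290
  2.3 M_P + 4.6 M_Q = 1475
Solving the pair gives M_P = 160.3 kN·m and M_Q = 240.5 kN·m (hogging).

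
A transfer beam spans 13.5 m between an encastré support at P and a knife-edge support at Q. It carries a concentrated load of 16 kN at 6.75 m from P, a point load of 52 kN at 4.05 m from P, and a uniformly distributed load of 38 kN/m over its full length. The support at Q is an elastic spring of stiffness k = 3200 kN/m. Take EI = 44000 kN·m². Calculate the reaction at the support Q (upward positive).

R_Q = 200.3 kN

Remove the prop at Q; the released (primary) structure is a cantilever built in at P.
Primary-structure tip deflection at Q by superposition:
  point load 16 at a = 6.75: Pa²(3L − a)/(6EI) = 4101/EI
  point load 52 at a = 4.05: Pa²(3L − a)/(6EI) = 5182/EI
  UDL 38: wL⁴/(8EI) = 157772/EI
  δ_0 = 167054/EI
Flexibility coefficient — unit upward force at Q: δ_{QQ} = L³/(3EI) = 820.1/EI.
With EI = 44000 kN·m²: δ_0 = 3.7967 m and δ_{QQ} = 0.018639 m/kN.
Compatibility — the spring shortens by R_Q/k under the reaction it provides: δ_0 − R_Q·δ_{QQ} = R_Q/k. With 1/k = 0.000313 m/kN, R_Q = δ_0 / (δ_{QQ} + 1/k) = 3.7967 / (0.018639 + 0.000313) = 200.3 kN.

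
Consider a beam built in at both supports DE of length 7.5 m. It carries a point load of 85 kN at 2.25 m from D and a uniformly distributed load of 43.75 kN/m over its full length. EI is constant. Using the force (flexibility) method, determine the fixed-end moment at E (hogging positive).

Take the two fixed-end moments M_D, M_E as redundants; the released structure is the simple span DE.
On the primary (simply-supported) span, the end slopes from the loading are:
  at D: point load 85 at a = 2.25: Pab(L + b)/(6LEI) = 284.5/EI
  at E: point load 85 at a = 2.25: Pab(L + a)/(6LEI) = 217.5/EI
  at D: UDL 43.75: wL³/(24EI) = 769/EI
  at E: UDL 43.75: wL³/(24EI) = 769/EI
  θ_D0 = 1054/EI,  θ_E0 = 986.6/EI
Flexibility coefficients: a unit moment at one end gives L/(3EI) there and L/(6EI) at the far end, so f₁₁ = f₂₂ = 2.5/EI and f₁₂ = f₂₁ = 1.25/EI.
Compatibility — zero rotation at each built-in end:
  2.5 M_D + 1.25 M_E = 1054
  1.25 M_D + 2.5 M_E = 986.6
Solving the pair gives M_D = 298.8 kN·m and M_E = 245.2 kN·m (hogging).

M_E = 245.2 kN·m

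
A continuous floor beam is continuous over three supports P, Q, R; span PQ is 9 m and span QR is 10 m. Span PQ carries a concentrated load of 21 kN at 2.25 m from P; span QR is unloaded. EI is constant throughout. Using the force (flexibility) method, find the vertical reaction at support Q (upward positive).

R_Q = 7.465 kN

Release continuity at Q by inserting a hinge; the redundant is the internal moment M_Q. The primary structure is two simply-supported spans PQ and QR.
End slopes at the hinge Q, treating each span as simply supported:
  span PQ: point load 21 at a = 2.25: Pab(L + a)/(6LEI) = 66.45/EI
  relative rotation θ_0 = (66.45 + 0)/EI = 66.45/EI
A unit hogging moment at Q produces rotation L₁/(3EI) + L₂/(3EI) = 6.333/EI.
Compatibility: M_Q·(L₁+L₂)/(3EI) = θ_0, giving M_Q = 10.49 kN·m (hogging).
Span PQ, ΣM about P with M_Q applied at Q: R_Q^{PQ}·9 = 47.25 + 10.49, so R_Q^{PQ} = 6.416 kN and R_P = 21 − 6.416 = 14.58 kN.
Span QR, ΣM about R: R_Q^{QR}·10 = 0 + 10.49, so R_Q^{QR} = 1.049 kN and R_R = 0 − 1.049 = -1.049 kN.
R_Q = 6.416 + 1.049 = 7.465 kN.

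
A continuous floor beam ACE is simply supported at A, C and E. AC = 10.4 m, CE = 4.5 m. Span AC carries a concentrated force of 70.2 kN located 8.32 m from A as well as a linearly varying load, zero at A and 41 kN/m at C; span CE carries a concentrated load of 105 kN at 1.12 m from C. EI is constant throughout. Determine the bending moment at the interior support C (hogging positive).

Take M_C as the redundant. Released structure: two simple spans AC and CE with a hinge at C.
Rotations at C on the released spans (each span's end-slope, ×1/EI):
  span AC: point load 70.2 at a = 8.32: Pab(L + a)/(6LEI) = 364.5/EI
  span AC: triangular load, peak 41: w₀L³/(45EI) = 1025/EI
  span CE: point load 105 at a = 1.12: Pab(L + b)/(6LEI) = 116/EI
  relative rotation θ_0 = (1389 + 116)/EI = 1505/EI
A unit hogging moment at C produces rotation L₁/(3EI) + L₂/(3EI) = 4.967/EI.
Slope continuity at C: θ_0 = M_C·4.967/EI, so M_C = 1505/4.967 = 303.1 kN·m (hogging).

M_C = 303.1 kN·m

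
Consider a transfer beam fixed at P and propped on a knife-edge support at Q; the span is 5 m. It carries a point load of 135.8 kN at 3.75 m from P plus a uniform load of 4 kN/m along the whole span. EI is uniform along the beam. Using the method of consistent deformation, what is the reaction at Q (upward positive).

Release the roller at Q. Primary structure: cantilever fixed at P.
Deflection at Q on the released cantilever, summing each load's contribution:
  point load 135.8 at a = 3.75: Pa²(3L − a)/(6EI) = 3581/EI
  UDL 4: wL⁴/(8EI) = 312.5/EI
  δ_0 = 3893/EI
Flexibility coefficient — unit upward force at Q: δ_{QQ} = L³/(3EI) = 41.67/EI.
The prop prevents deflection at Q: R_Q = δ_0/δ_{QQ} = 3893/41.67 = 93.44 kN.

R_Q = 93.44 kN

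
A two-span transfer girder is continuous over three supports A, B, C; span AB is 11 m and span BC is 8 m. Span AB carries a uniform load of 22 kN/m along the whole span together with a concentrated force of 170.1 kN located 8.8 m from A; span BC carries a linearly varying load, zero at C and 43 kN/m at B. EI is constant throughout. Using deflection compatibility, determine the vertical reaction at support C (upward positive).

Take M_B as the redundant. Released structure: two simple spans AB and BC with a hinge at B.
Rotations at B on the released spans (each span's end-slope, ×1/EI):
  span AB: UDL 22: wL³/(24EI) = 1220/EI
  span AB: point load 170.1 at a = 8.8: Pab(L + a)/(6LEI) = 987.9/EI
  span BC: triangular load, peak 43: w₀L³/(45EI) = 489.2/EI
  relative rotation θ_0 = (2208 + 489.2)/EI = 2697/EI
A unit hogging moment at B produces rotation L₁/(3EI) + L₂/(3EI) = 6.333/EI.
Slope continuity at B: θ_0 = M_B·6.333/EI, so M_B = 2697/6.333 = 425.9 kN·m (hogging).
Span BC, ΣM about C: R_B^{BC}·8 = 917.3 + 425.9, so R_B^{BC} = 167.9 kN and R_C = 172 − 167.9 = 4.098 kN.

R_C = 4.098 kN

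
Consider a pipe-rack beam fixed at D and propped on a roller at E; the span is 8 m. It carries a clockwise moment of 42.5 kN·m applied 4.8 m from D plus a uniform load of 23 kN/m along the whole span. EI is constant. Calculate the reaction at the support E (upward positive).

R_E = 75.69 kN

Remove the prop at E; the released (primary) structure is a cantilever built in at D.
Deflection at E on the released cantilever, summing each load's contribution:
  clockwise couple 42.5 at a = 4.8: M₀a(2L − a)/(2EI) = 1142/EI
  UDL 23: wL⁴/(8EI) = 11776/EI
  δ_0 = 12918/EI
Tip deflection under a unit load at E: L³/(3EI) = 170.7/EI.
Compatibility at E: δ_0 − R_E·δ_{EE} = 0, so R_E = 12918/170.7 = 75.69 kN.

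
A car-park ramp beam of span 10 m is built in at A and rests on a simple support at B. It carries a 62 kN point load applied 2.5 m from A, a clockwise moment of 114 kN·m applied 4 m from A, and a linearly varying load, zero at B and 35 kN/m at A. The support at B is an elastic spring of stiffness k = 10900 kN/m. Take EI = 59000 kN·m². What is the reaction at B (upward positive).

R_B = 50.45 kN

Release the roller at B. Primary structure: cantilever fixed at A.
Primary-structure tip deflection at B by superposition:
  point load 62 at a = 2.5: Pa²(3L − a)/(6EI) = 1776/EI
  clockwise couple 114 at a = 4: M₀a(2L − a)/(2EI) = 3648/EI
  triangular load, peak 35 at the fixed end: w₀L⁴/(30EI) = 11667/EI
  δ_0 = 17091/EI
Tip deflection under a unit load at B: L³/(3EI) = 333.3/EI.
With EI = 59000 kN·m²: δ_0 = 0.28967 m and δ_{BB} = 0.00565 m/kN.
Compatibility — the spring shortens by R_B/k under the reaction it provides: δ_0 − R_B·δ_{BB} = R_B/k. With 1/k = 0.000092 m/kN, R_B = δ_0 / (δ_{BB} + 1/k) = 0.28967 / (0.00565 + 0.000092) = 50.45 kN.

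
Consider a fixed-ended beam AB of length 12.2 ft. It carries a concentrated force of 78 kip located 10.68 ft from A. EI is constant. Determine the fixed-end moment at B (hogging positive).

M_B = 90.86 kip·ft

Release both end moments; the primary structure is a simply-supported span AB with redundants M_A and M_B.
End rotations of the released simple span under the applied load (×1/EI):
  at A: point load 78 at a = 10.68: Pab(L + b)/(6LEI) = 237.3/EI
  at B: point load 78 at a = 10.68: Pab(L + a)/(6LEI) = 395.8/EI
  θ_A0 = 237.3/EI,  θ_B0 = 395.8/EI
Flexibility coefficients: a unit moment at one end gives L/(3EI) there and L/(6EI) at the far end, so f₁₁ = f₂₂ = 4.067/EI and f₁₂ = f₂₁ = 2.033/EI.
Compatibility — zero rotation at each built-in end:
  4.067 M_A + 2.033 M_B = 237.3
  2.033 M_A + 4.067 M_B = 395.8
Solving the pair gives M_A = 12.93 kip·ft and M_B = 90.86 kip·ft (hogging).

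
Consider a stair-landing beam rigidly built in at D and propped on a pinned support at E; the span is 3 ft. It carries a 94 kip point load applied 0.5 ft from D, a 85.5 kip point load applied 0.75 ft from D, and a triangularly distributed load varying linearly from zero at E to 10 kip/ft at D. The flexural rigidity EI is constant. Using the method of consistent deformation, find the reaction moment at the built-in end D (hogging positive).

M_D = 83.98 kip·ft

Take the reaction at E as the redundant and release it; the primary structure is a cantilever fixed at D.
Deflection at E on the released cantilever, summing each load's contribution:
  point load 94 at a = 0.5: Pa²(3L − a)/(6EI) = 33.29/EI
  point load 85.5 at a = 0.75: Pa²(3L − a)/(6EI) = 66.13/EI
  triangular load, peak 10 at the fixed end: w₀L⁴/(30EI) = 27/EI
  δ_0 = 126.4/EI
Tip deflection under a unit load at E: L³/(3EI) = 9/EI.
Compatibility at E: δ_0 − R_E·δ_{EE} = 0, so R_E = 126.4/9 = 14.05 kip.
Moment equilibrium about D: M_D = Σ(load moments about D) − R_E·L = 126.1 − 14.05×3 = 83.98 kip·ft.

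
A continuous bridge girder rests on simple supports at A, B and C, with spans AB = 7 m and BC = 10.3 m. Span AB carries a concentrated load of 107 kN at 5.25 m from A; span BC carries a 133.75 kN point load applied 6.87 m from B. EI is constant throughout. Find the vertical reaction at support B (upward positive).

Take M_B as the redundant. Released structure: two simple spans AB and BC with a hinge at B.
Rotations at B on the released spans (each span's end-slope, ×1/EI):
  span AB: point load 107 at a = 5.25: Pab(L + a)/(6LEI) = 286.7/EI
  span BC: point load 133.75 at a = 6.87: Pab(L + b)/(6LEI) = 700.2/EI
  relative rotation θ_0 = (286.7 + 700.2)/EI = 986.9/EI
A unit hogging moment at B produces rotation L₁/(3EI) + L₂/(3EI) = 5.767/EI.
Slope continuity at B: θ_0 = M_B·5.767/EI, so M_B = 986.9/5.767 = 171.1 kN·m (hogging).
Span AB, ΣM about A with M_B applied at B: R_B^{AB}·7 = 561.8 + 171.1, so R_B^{AB} = 104.7 kN and R_A = 107 − 104.7 = 2.301 kN.
Span BC, ΣM about C: R_B^{BC}·10.3 = 458.8 + 171.1, so R_B^{BC} = 61.16 kN and R_C = 133.8 − 61.16 = 72.59 kN.
R_B = 104.7 + 61.16 = 165.9 kN.

R_B = 165.9 kN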